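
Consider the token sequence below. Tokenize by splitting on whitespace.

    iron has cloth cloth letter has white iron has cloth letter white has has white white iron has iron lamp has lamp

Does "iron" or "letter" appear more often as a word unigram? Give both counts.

"iron" (4 vs 2)

"iron": 4 occurrences
"letter": 2 occurrences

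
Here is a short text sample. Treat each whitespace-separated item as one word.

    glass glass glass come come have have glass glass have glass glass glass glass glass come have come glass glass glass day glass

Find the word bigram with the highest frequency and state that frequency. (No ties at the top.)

"glass glass", 9 times

Bigram frequencies (highest first):
  glass glass: 9
  glass come: 2
  come have: 2
  have glass: 2
  come come: 1
  have have: 1
  … (5 more, each ≤ 1)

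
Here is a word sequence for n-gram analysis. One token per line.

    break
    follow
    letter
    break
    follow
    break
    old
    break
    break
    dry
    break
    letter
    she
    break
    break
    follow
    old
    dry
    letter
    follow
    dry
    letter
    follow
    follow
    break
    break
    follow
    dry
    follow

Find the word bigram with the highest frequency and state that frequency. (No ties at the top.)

Bigram frequencies (highest first):
  break follow: 4
  break break: 3
  follow break: 2
  dry letter: 2
  letter follow: 2
  follow dry: 2
  … (13 more, each ≤ 1)

"break follow", 4 times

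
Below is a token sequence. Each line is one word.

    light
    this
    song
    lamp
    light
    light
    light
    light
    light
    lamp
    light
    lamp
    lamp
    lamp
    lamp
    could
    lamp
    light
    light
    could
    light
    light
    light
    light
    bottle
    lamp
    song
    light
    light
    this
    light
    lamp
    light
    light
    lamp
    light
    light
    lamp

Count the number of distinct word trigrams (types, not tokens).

24

38 tokens → 36 trigram windows in total.
Repeated trigrams (each contributes count−1 duplicates):
  light light light: 5
  lamp light light: 4
  light lamp light: 3
  light light lamp: 3
  lamp lamp lamp: 2
12 duplicate windows → 36 − 12 = 24 distinct.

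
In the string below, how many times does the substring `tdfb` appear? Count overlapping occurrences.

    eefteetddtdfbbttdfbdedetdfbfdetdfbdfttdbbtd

Sliding a length-4 window over the 43 characters (40 positions):
  position 10–13: tdfb
  position 16–19: tdfb
  position 24–27: tdfb
  position 31–34: tdfb

4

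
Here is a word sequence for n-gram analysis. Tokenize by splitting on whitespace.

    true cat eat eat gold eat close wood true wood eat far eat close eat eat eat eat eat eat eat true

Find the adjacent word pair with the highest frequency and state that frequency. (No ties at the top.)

"eat eat", 7 times

Bigram frequencies (highest first):
  eat eat: 7
  eat close: 2
  true cat: 1
  cat eat: 1
  eat gold: 1
  gold eat: 1
  … (8 more, each ≤ 1)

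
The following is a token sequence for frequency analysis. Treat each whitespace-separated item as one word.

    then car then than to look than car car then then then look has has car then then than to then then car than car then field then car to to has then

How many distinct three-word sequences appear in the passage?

29

33 tokens → 31 trigram windows in total.
Repeated trigrams (each contributes count−1 duplicates):
  car then then: 2
  then than to: 2
2 duplicate windows → 31 − 2 = 29 distinct.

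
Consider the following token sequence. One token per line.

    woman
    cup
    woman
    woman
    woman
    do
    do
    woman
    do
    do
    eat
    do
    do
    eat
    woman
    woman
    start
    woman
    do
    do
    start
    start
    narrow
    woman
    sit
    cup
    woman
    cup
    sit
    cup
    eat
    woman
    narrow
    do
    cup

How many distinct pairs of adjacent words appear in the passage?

22

35 tokens → 34 bigram windows in total.
Repeated bigrams (each contributes count−1 duplicates):
  do do: 4
  woman do: 3
  woman woman: 3
  cup woman: 2
  do eat: 2
  eat woman: 2
  sit cup: 2
  woman cup: 2
12 duplicate windows → 34 − 12 = 22 distinct.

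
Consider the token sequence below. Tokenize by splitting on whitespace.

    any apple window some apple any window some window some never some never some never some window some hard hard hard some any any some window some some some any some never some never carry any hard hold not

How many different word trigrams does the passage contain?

39 tokens → 37 trigram windows in total.
Repeated trigrams (each contributes count−1 duplicates):
  some never some: 4
  never some never: 3
  some window some: 3
7 duplicate windows → 37 − 7 = 30 distinct.

30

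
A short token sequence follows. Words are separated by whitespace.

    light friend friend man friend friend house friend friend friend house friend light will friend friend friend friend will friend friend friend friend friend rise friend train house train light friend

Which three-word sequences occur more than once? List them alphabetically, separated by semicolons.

Trigram counts meeting the condition (more than once):
  friend friend friend: 6
  friend friend house: 2
  friend house friend: 2
  will friend friend: 2

friend friend friend; friend friend house; friend house friend; will friend friend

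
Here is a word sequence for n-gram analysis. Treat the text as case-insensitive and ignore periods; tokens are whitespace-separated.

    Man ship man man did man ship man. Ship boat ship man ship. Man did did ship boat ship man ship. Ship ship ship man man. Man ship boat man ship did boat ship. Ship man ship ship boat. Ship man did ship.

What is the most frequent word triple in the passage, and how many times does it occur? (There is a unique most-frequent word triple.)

"ship man ship", 4 times

Trigram frequencies (highest first):
  ship man ship: 4
  man ship man: 3
  ship boat ship: 3
  boat ship man: 3
  ship man man: 2
  man ship boat: 2
  … (20 more, each ≤ 2)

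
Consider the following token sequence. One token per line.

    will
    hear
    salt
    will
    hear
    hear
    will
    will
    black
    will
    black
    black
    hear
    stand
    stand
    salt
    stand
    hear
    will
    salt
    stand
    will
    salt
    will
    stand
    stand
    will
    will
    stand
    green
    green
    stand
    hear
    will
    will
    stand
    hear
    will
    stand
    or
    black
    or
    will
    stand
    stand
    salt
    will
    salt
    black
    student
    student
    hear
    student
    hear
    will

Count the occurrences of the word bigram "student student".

1

Scanning the 54 overlapping bigram windows for "student student":
  position 50–51: student student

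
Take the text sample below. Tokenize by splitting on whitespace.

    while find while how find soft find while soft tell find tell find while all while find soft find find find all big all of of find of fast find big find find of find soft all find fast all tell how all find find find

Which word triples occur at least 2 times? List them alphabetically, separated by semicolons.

find find find; find soft find

Trigram counts meeting the condition (at least 2 times):
  find find find: 2
  find soft find: 2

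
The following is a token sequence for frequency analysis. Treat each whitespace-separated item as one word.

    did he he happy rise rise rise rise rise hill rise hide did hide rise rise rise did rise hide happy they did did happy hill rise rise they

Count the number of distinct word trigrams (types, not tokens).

24

29 tokens → 27 trigram windows in total.
Repeated trigrams (each contributes count−1 duplicates):
  rise rise rise: 4
3 duplicate windows → 27 − 3 = 24 distinct.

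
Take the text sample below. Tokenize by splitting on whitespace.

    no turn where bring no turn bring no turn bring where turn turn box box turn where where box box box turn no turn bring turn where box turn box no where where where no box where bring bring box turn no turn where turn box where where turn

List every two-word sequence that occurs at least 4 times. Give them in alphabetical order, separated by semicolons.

Bigram counts meeting the condition (at least 4 times):
  box turn: 4
  no turn: 5
  turn where: 4
  where where: 4

box turn; no turn; turn where; where where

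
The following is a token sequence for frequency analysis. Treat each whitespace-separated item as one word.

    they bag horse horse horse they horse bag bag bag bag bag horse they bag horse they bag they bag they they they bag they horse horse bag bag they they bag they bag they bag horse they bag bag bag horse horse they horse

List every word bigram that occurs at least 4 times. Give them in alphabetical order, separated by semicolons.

bag bag; bag horse; bag they; horse horse; horse they; they bag

Bigram counts meeting the condition (at least 4 times):
  bag bag: 7
  bag horse: 5
  bag they: 6
  horse horse: 4
  horse they: 5
  they bag: 9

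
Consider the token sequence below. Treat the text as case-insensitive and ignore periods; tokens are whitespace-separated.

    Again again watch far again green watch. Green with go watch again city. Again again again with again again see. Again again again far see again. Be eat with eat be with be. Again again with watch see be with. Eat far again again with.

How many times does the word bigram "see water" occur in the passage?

0

Scanning the 44 overlapping bigram windows for "see water":
  (none found)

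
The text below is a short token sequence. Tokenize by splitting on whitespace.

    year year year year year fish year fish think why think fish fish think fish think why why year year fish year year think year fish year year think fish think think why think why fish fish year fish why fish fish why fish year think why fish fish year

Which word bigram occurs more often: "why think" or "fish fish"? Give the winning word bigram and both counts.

"fish fish" (4 vs 2)

"why think": 2 occurrences
"fish fish": 4 occurrences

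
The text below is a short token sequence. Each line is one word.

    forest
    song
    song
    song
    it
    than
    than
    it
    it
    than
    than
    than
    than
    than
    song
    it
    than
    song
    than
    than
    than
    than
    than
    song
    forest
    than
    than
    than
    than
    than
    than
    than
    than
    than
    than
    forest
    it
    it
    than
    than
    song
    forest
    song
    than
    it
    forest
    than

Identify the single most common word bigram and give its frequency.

Bigram frequencies (highest first):
  than than: 19
  it than: 4
  than song: 4
  forest song: 2
  song song: 2
  song it: 2
  … (8 more, each ≤ 2)

"than than", 19 times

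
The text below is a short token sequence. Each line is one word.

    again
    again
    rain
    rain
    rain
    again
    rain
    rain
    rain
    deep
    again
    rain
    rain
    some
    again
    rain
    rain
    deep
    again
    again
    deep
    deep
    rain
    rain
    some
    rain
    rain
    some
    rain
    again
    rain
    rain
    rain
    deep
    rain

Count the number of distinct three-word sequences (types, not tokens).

20

35 tokens → 33 trigram windows in total.
Repeated trigrams (each contributes count−1 duplicates):
  again rain rain: 5
  rain rain deep: 3
  rain rain rain: 3
  rain rain some: 3
  rain again rain: 2
  rain deep again: 2
  rain some rain: 2
13 duplicate windows → 33 − 13 = 20 distinct.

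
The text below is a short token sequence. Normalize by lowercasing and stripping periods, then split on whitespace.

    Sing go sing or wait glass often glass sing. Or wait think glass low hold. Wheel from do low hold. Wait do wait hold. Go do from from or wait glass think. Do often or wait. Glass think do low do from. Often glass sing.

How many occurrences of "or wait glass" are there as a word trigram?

Scanning the 43 overlapping trigram windows for "or wait glass":
  position 4–6: or wait glass
  position 29–31: or wait glass
  position 35–37: or wait glass

3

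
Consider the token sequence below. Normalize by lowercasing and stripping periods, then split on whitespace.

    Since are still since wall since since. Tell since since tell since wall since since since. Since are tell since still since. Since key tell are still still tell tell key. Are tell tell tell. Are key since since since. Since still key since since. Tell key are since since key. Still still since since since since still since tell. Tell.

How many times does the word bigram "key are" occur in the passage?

Scanning the 60 overlapping bigram windows for "key are":
  position 31–32: key are
  position 47–48: key are

2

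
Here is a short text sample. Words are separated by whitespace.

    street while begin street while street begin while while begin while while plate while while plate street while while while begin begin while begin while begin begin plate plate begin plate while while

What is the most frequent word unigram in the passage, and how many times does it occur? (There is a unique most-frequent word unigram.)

Unigram frequencies (highest first):
  while: 15
  begin: 9
  plate: 5
  street: 4

"while", 15 times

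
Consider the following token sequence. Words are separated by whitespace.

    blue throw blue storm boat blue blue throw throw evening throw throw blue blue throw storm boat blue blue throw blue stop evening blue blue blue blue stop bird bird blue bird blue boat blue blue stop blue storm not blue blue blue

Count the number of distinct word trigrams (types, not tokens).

43 tokens → 41 trigram windows in total.
Repeated trigrams (each contributes count−1 duplicates):
  blue blue blue: 3
  blue blue throw: 3
  boat blue blue: 3
  blue blue stop: 2
  blue throw blue: 2
  storm boat blue: 2
9 duplicate windows → 41 − 9 = 32 distinct.

32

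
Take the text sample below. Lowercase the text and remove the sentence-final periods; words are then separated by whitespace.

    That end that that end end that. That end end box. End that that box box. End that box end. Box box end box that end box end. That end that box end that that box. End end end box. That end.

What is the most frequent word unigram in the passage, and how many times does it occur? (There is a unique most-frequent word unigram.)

"end", 17 times

Unigram frequencies (highest first):
  end: 17
  that: 14
  box: 11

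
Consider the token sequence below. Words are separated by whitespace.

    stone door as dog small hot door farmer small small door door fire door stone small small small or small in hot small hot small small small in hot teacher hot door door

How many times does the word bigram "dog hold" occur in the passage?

Scanning the 32 overlapping bigram windows for "dog hold":
  (none found)

0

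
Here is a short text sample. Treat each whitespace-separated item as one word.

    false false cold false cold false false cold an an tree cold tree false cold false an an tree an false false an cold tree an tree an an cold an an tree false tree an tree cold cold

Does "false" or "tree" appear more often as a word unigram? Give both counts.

"false" (10 vs 8)

"false": 10 occurrences
"tree": 8 occurrences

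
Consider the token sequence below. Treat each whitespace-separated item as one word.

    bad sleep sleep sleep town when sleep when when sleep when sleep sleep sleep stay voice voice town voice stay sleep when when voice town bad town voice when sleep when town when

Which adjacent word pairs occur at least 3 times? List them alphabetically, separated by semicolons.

sleep sleep; sleep when; when sleep

Bigram counts meeting the condition (at least 3 times):
  sleep sleep: 4
  sleep when: 4
  when sleep: 4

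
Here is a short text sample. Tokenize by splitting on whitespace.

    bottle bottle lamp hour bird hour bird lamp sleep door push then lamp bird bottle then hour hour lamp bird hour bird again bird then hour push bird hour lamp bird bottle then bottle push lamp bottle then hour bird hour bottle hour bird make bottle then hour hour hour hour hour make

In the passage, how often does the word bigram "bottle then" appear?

4

Scanning the 52 overlapping bigram windows for "bottle then":
  position 15–16: bottle then
  position 32–33: bottle then
  position 37–38: bottle then
  position 46–47: bottle then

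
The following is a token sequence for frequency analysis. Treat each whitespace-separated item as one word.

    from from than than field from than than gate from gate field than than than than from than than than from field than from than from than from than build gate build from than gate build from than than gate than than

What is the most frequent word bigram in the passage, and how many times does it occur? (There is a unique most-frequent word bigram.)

Bigram frequencies (highest first):
  than than: 9
  from than: 8
  than from: 5
  than gate: 3
  field than: 2
  gate build: 2
  … (11 more, each ≤ 2)

"than than", 9 times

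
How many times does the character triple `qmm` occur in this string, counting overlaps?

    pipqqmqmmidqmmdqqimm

Sliding a length-3 window over the 20 characters (18 positions):
  position 7–9: qmm
  position 12–14: qmm

2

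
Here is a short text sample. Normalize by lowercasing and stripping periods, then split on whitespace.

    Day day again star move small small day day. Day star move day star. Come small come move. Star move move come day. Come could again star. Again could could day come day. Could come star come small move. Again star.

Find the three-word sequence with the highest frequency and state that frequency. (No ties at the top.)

"star come small", 2 times

Trigram frequencies (highest first):
  star come small: 2
  day day again: 1
  day again star: 1
  again star move: 1
  star move small: 1
  move small small: 1
  … (32 more, each ≤ 1)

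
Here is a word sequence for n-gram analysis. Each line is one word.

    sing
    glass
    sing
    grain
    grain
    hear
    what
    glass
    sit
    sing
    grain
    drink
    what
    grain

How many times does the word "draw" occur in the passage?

Scanning the 14 tokens for "draw":
  (none found)

0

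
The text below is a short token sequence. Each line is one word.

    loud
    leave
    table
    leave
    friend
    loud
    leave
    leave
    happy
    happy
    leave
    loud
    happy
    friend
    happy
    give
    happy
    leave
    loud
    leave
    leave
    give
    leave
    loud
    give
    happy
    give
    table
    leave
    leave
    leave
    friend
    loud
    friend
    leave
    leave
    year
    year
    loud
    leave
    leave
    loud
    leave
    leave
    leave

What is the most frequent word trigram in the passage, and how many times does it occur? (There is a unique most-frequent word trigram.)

"loud leave leave", 4 times

Trigram frequencies (highest first):
  loud leave leave: 4
  leave friend loud: 2
  happy leave loud: 2
  leave loud leave: 2
  leave leave leave: 2
  loud leave table: 1
  … (30 more, each ≤ 1)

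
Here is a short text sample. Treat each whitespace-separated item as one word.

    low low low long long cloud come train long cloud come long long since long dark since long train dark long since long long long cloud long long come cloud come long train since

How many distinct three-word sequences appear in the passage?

28

34 tokens → 32 trigram windows in total.
Repeated trigrams (each contributes count−1 duplicates):
  cloud come long: 2
  long cloud come: 2
  long long cloud: 2
  long since long: 2
4 duplicate windows → 32 − 4 = 28 distinct.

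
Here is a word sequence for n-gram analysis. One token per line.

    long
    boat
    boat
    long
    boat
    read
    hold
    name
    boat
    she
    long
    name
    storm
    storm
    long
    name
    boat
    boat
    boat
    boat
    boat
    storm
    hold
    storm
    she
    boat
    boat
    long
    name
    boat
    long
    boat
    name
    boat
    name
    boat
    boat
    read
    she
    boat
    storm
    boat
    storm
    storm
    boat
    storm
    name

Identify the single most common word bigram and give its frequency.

Bigram frequencies (highest first):
  boat boat: 7
  name boat: 5
  boat storm: 4
  long boat: 3
  boat long: 3
  long name: 3
  … (16 more, each ≤ 2)

"boat boat", 7 times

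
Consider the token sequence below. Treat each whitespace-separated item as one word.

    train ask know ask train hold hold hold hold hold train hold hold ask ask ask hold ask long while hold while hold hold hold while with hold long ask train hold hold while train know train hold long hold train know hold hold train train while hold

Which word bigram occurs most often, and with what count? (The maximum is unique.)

Bigram frequencies (highest first):
  hold hold: 9
  train hold: 4
  hold train: 3
  while hold: 3
  hold while: 3
  ask train: 2
  … (19 more, each ≤ 2)

"hold hold", 9 times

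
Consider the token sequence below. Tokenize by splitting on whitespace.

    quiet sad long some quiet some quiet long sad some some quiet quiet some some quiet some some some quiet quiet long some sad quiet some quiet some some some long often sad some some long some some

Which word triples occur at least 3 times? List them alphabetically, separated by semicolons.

Trigram counts meeting the condition (at least 3 times):
  quiet some some: 3
  some quiet some: 3
  some some quiet: 3

quiet some some; some quiet some; some some quiet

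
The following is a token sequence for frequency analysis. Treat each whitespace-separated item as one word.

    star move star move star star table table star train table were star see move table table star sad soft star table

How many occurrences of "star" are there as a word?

Scanning the 22 tokens for "star":
  position 1: star
  position 3: star
  position 5: star
  position 6: star
  position 9: star
  position 13: star
  position 18: star
  position 21: star

8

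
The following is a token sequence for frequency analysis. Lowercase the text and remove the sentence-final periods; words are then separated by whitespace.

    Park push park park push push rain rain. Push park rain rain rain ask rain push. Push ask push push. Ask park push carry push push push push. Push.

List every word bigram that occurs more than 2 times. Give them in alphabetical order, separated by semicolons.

Bigram counts meeting the condition (more than 2 times):
  park push: 3
  push push: 7
  rain rain: 3

park push; push push; rain rain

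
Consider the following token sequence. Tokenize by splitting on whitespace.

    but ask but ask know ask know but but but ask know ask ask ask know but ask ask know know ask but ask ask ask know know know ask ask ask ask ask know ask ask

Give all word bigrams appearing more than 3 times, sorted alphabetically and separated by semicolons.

Bigram counts meeting the condition (more than 3 times):
  ask ask: 10
  ask know: 7
  but ask: 5
  know ask: 5

ask ask; ask know; but ask; know ask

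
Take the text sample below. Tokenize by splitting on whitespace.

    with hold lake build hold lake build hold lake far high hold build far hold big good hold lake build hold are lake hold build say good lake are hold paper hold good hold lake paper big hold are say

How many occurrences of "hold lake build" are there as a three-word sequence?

Scanning the 38 overlapping trigram windows for "hold lake build":
  position 2–4: hold lake build
  position 5–7: hold lake build
  position 18–20: hold lake build

3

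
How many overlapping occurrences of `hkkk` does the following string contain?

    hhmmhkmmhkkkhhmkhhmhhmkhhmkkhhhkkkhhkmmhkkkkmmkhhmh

3

Sliding a length-4 window over the 51 characters (48 positions):
  position 9–12: hkkk
  position 31–34: hkkk
  position 40–43: hkkk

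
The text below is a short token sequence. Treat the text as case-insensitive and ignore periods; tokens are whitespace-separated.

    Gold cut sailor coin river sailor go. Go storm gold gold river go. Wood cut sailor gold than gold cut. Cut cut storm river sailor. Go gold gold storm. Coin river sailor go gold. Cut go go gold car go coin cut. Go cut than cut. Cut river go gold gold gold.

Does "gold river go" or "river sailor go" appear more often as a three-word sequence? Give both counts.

"gold river go": 1 occurrence
"river sailor go": 3 occurrences

"river sailor go" (3 vs 1)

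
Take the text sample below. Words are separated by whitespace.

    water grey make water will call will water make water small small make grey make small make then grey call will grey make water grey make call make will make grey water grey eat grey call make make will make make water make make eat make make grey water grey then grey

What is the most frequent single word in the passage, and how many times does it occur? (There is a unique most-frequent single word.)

"make", 17 times

Unigram frequencies (highest first):
  make: 17
  grey: 11
  water: 8
  will: 5
  call: 4
  small: 3
  … (2 more, each ≤ 2)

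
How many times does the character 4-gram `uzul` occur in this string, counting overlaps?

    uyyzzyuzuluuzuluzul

Sliding a length-4 window over the 19 characters (16 positions):
  position 7–10: uzul
  position 12–15: uzul
  position 16–19: uzul

3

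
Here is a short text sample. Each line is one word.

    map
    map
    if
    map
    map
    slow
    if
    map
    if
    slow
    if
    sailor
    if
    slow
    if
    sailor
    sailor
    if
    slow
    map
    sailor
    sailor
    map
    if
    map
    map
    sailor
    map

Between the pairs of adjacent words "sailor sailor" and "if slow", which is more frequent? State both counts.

"if slow" (3 vs 2)

"sailor sailor": 2 occurrences
"if slow": 3 occurrences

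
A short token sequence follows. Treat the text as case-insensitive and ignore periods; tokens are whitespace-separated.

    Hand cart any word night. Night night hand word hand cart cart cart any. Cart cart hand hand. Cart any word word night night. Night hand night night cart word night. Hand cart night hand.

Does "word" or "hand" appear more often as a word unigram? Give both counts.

"word": 5 occurrences
"hand": 8 occurrences

"hand" (8 vs 5)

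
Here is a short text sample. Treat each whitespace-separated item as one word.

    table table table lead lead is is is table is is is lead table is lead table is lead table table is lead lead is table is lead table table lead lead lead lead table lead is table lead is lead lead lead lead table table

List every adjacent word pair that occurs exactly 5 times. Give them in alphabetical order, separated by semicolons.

table is; table table

Bigram counts meeting the condition (exactly 5 times):
  table is: 5
  table table: 5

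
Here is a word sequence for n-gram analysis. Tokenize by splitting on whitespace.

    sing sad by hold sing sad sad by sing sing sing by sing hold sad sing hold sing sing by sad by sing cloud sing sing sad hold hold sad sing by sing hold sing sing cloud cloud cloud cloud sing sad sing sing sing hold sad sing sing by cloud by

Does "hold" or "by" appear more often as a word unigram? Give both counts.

"by" (8 vs 7)

"hold": 7 occurrences
"by": 8 occurrences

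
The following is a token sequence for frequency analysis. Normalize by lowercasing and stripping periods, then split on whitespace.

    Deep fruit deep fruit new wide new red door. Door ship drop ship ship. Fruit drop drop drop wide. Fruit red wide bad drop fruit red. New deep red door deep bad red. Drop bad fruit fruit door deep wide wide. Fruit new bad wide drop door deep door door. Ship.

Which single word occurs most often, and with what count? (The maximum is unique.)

Unigram frequencies (highest first):
  fruit: 8
  door: 7
  drop: 7
  deep: 6
  wide: 6
  red: 5
  … (3 more, each ≤ 4)

"fruit", 8 times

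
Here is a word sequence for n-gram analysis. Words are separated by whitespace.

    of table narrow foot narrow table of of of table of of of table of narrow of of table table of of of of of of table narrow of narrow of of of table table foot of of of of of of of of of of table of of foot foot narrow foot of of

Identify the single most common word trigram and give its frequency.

"of of of", 15 times

Trigram frequencies (highest first):
  of of of: 15
  of of table: 6
  table of of: 4
  of table of: 3
  of table narrow: 2
  of narrow of: 2
  … (18 more, each ≤ 2)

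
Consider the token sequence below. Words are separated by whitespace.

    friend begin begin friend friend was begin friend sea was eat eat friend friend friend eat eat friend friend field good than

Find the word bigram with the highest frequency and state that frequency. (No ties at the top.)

"friend friend", 4 times

Bigram frequencies (highest first):
  friend friend: 4
  begin friend: 2
  eat eat: 2
  eat friend: 2
  friend begin: 1
  begin begin: 1
  … (9 more, each ≤ 1)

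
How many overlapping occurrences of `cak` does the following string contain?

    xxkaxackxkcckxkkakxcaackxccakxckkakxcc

Sliding a length-3 window over the 38 characters (36 positions):
  position 27–29: cak

1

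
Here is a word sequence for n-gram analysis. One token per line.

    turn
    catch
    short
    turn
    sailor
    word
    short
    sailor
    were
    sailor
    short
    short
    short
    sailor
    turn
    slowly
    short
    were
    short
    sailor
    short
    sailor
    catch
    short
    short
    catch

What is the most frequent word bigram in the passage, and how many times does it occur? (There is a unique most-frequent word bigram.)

Bigram frequencies (highest first):
  short sailor: 4
  short short: 3
  catch short: 2
  sailor short: 2
  turn catch: 1
  short turn: 1
  … (12 more, each ≤ 1)

"short sailor", 4 times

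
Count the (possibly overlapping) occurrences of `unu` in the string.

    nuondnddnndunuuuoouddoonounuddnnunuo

3

Sliding a length-3 window over the 36 characters (34 positions):
  position 12–14: unu
  position 26–28: unu
  position 33–35: unu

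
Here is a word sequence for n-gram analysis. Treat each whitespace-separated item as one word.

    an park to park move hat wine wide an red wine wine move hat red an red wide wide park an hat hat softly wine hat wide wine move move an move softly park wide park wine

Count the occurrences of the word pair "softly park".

1

Scanning the 36 overlapping bigram windows for "softly park":
  position 33–34: softly park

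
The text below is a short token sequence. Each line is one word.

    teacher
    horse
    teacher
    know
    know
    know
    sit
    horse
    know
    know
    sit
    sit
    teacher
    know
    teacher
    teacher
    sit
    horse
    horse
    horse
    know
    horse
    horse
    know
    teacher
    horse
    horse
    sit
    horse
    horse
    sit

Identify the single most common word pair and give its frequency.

Bigram frequencies (highest first):
  horse horse: 5
  know know: 3
  sit horse: 3
  horse know: 3
  teacher horse: 2
  teacher know: 2
  … (9 more, each ≤ 2)

"horse horse", 5 times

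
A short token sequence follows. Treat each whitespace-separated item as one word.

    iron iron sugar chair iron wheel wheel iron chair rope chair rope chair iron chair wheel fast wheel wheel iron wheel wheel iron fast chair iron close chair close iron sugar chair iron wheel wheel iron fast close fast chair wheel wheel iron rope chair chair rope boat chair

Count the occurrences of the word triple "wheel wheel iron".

5

Scanning the 47 overlapping trigram windows for "wheel wheel iron":
  position 6–8: wheel wheel iron
  position 18–20: wheel wheel iron
  position 21–23: wheel wheel iron
  position 34–36: wheel wheel iron
  position 41–43: wheel wheel iron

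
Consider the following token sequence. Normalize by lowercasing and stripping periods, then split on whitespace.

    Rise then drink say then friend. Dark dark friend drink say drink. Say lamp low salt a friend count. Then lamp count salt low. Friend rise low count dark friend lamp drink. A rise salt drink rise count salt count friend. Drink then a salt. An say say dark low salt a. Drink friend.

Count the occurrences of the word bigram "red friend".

Scanning the 53 overlapping bigram windows for "red friend":
  (none found)

0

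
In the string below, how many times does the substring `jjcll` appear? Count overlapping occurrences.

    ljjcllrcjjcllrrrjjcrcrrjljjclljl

Sliding a length-5 window over the 32 characters (28 positions):
  position 2–6: jjcll
  position 9–13: jjcll
  position 26–30: jjcll

3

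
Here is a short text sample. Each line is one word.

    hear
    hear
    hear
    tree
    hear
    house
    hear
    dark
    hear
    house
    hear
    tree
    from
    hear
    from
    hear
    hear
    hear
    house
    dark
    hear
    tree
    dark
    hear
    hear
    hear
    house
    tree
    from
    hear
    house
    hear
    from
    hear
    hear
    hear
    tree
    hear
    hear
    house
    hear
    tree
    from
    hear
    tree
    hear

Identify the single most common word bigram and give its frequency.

Bigram frequencies (highest first):
  hear hear: 9
  hear tree: 6
  hear house: 6
  from hear: 5
  house hear: 4
  tree hear: 3
  … (7 more, each ≤ 3)

"hear hear", 9 times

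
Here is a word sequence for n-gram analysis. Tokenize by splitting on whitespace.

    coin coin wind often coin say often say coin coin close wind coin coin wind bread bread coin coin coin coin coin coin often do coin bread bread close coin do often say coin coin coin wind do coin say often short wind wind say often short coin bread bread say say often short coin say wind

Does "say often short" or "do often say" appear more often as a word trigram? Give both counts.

"say often short" (3 vs 1)

"say often short": 3 occurrences
"do often say": 1 occurrence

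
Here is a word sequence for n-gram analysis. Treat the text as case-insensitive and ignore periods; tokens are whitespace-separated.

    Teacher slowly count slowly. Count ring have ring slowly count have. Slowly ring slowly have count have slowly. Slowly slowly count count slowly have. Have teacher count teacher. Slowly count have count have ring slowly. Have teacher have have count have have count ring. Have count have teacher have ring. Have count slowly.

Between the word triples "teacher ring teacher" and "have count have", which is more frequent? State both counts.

"teacher ring teacher": 0 occurrences
"have count have": 4 occurrences

"have count have" (4 vs 0)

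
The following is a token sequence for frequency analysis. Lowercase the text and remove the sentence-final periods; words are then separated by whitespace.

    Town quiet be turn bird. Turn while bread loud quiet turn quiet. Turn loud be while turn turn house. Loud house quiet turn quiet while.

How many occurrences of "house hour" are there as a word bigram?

0

Scanning the 24 overlapping bigram windows for "house hour":
  (none found)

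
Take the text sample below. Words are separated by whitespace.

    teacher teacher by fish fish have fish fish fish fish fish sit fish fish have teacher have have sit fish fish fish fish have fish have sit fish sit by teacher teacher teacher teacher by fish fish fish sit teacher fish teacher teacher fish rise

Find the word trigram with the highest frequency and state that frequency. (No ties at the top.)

"fish fish fish", 6 times

Trigram frequencies (highest first):
  fish fish fish: 6
  fish fish have: 3
  teacher teacher by: 2
  teacher by fish: 2
  by fish fish: 2
  fish have fish: 2
  … (22 more, each ≤ 2)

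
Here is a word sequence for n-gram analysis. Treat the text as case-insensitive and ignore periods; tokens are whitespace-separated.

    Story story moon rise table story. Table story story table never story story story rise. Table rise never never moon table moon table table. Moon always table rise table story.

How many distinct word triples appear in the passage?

30 tokens → 28 trigram windows in total.
Repeated trigrams (each contributes count−1 duplicates):
  rise table story: 2
1 duplicate windows → 28 − 1 = 27 distinct.

27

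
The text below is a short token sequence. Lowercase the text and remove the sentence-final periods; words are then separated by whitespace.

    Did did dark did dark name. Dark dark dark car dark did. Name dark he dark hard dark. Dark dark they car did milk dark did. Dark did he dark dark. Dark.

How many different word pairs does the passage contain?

19

32 tokens → 31 bigram windows in total.
Repeated bigrams (each contributes count−1 duplicates):
  dark dark: 6
  dark did: 4
  did dark: 3
  he dark: 2
  name dark: 2
12 duplicate windows → 31 − 12 = 19 distinct.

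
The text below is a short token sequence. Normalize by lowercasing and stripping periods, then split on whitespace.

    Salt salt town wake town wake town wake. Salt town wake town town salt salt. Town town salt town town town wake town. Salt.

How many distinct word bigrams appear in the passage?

24 tokens → 23 bigram windows in total.
Repeated bigrams (each contributes count−1 duplicates):
  town wake: 5
  salt town: 4
  town town: 4
  wake town: 4
  town salt: 3
  salt salt: 2
16 duplicate windows → 23 − 16 = 7 distinct.

7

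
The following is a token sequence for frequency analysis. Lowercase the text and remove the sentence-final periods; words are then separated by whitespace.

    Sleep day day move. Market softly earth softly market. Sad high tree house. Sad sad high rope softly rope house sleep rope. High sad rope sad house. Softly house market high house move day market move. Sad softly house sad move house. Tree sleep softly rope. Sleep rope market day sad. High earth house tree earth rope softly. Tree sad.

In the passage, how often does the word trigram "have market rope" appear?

0

Scanning the 58 overlapping trigram windows for "have market rope":
  (none found)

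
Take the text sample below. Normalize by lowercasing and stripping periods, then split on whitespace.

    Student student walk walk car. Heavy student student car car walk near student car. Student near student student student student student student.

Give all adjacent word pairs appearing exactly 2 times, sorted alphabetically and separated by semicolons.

near student; student car

Bigram counts meeting the condition (exactly 2 times):
  near student: 2
  student car: 2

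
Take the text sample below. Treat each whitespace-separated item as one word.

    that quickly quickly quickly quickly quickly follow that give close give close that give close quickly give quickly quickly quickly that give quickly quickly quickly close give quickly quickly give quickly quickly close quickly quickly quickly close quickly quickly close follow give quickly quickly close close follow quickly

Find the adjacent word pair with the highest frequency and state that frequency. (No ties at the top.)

"quickly quickly", 14 times

Bigram frequencies (highest first):
  quickly quickly: 14
  give quickly: 5
  quickly close: 5
  that give: 3
  give close: 3
  close quickly: 3
  … (11 more, each ≤ 2)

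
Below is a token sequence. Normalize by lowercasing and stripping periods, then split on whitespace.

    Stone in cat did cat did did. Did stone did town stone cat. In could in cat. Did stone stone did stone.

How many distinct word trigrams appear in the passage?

22 tokens → 20 trigram windows in total.
Repeated trigrams (each contributes count−1 duplicates):
  in cat did: 2
1 duplicate windows → 20 − 1 = 19 distinct.

19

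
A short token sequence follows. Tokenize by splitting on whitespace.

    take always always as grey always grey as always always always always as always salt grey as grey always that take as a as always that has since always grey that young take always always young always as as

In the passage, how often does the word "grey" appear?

Scanning the 39 tokens for "grey":
  position 5: grey
  position 7: grey
  position 16: grey
  position 18: grey
  position 30: grey

5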